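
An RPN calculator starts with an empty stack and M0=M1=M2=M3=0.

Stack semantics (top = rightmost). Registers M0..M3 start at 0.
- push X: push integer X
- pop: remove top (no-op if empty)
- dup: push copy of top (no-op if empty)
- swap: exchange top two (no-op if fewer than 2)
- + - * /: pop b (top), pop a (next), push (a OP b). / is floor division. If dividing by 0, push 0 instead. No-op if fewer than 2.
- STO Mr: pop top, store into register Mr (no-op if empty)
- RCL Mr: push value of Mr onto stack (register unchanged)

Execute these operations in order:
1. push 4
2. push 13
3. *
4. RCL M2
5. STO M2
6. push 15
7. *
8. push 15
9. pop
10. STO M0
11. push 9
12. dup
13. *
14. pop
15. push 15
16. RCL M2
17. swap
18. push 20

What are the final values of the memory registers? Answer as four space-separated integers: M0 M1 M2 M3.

Answer: 780 0 0 0

Derivation:
After op 1 (push 4): stack=[4] mem=[0,0,0,0]
After op 2 (push 13): stack=[4,13] mem=[0,0,0,0]
After op 3 (*): stack=[52] mem=[0,0,0,0]
After op 4 (RCL M2): stack=[52,0] mem=[0,0,0,0]
After op 5 (STO M2): stack=[52] mem=[0,0,0,0]
After op 6 (push 15): stack=[52,15] mem=[0,0,0,0]
After op 7 (*): stack=[780] mem=[0,0,0,0]
After op 8 (push 15): stack=[780,15] mem=[0,0,0,0]
After op 9 (pop): stack=[780] mem=[0,0,0,0]
After op 10 (STO M0): stack=[empty] mem=[780,0,0,0]
After op 11 (push 9): stack=[9] mem=[780,0,0,0]
After op 12 (dup): stack=[9,9] mem=[780,0,0,0]
After op 13 (*): stack=[81] mem=[780,0,0,0]
After op 14 (pop): stack=[empty] mem=[780,0,0,0]
After op 15 (push 15): stack=[15] mem=[780,0,0,0]
After op 16 (RCL M2): stack=[15,0] mem=[780,0,0,0]
After op 17 (swap): stack=[0,15] mem=[780,0,0,0]
After op 18 (push 20): stack=[0,15,20] mem=[780,0,0,0]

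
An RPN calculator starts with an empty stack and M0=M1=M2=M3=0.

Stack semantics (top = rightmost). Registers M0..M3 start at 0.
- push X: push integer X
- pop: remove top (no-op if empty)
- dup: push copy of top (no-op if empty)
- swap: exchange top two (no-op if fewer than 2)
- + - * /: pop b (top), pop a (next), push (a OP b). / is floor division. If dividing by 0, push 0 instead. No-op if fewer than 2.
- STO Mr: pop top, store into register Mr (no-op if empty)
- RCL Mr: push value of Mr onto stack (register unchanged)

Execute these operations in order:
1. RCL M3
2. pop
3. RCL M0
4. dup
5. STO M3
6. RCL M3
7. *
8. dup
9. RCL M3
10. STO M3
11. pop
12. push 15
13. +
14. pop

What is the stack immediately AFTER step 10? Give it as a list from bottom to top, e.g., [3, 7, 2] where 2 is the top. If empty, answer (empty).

After op 1 (RCL M3): stack=[0] mem=[0,0,0,0]
After op 2 (pop): stack=[empty] mem=[0,0,0,0]
After op 3 (RCL M0): stack=[0] mem=[0,0,0,0]
After op 4 (dup): stack=[0,0] mem=[0,0,0,0]
After op 5 (STO M3): stack=[0] mem=[0,0,0,0]
After op 6 (RCL M3): stack=[0,0] mem=[0,0,0,0]
After op 7 (*): stack=[0] mem=[0,0,0,0]
After op 8 (dup): stack=[0,0] mem=[0,0,0,0]
After op 9 (RCL M3): stack=[0,0,0] mem=[0,0,0,0]
After op 10 (STO M3): stack=[0,0] mem=[0,0,0,0]

[0, 0]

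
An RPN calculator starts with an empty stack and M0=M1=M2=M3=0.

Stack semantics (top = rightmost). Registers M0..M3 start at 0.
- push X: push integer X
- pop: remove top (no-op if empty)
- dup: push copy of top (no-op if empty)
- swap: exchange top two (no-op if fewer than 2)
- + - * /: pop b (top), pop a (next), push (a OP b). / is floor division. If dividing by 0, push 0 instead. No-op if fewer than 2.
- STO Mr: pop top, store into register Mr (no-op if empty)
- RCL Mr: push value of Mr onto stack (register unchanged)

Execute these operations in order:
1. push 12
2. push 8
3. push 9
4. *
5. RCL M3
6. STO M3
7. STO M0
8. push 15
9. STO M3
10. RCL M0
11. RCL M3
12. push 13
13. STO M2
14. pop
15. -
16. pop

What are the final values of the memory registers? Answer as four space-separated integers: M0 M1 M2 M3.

Answer: 72 0 13 15

Derivation:
After op 1 (push 12): stack=[12] mem=[0,0,0,0]
After op 2 (push 8): stack=[12,8] mem=[0,0,0,0]
After op 3 (push 9): stack=[12,8,9] mem=[0,0,0,0]
After op 4 (*): stack=[12,72] mem=[0,0,0,0]
After op 5 (RCL M3): stack=[12,72,0] mem=[0,0,0,0]
After op 6 (STO M3): stack=[12,72] mem=[0,0,0,0]
After op 7 (STO M0): stack=[12] mem=[72,0,0,0]
After op 8 (push 15): stack=[12,15] mem=[72,0,0,0]
After op 9 (STO M3): stack=[12] mem=[72,0,0,15]
After op 10 (RCL M0): stack=[12,72] mem=[72,0,0,15]
After op 11 (RCL M3): stack=[12,72,15] mem=[72,0,0,15]
After op 12 (push 13): stack=[12,72,15,13] mem=[72,0,0,15]
After op 13 (STO M2): stack=[12,72,15] mem=[72,0,13,15]
After op 14 (pop): stack=[12,72] mem=[72,0,13,15]
After op 15 (-): stack=[-60] mem=[72,0,13,15]
After op 16 (pop): stack=[empty] mem=[72,0,13,15]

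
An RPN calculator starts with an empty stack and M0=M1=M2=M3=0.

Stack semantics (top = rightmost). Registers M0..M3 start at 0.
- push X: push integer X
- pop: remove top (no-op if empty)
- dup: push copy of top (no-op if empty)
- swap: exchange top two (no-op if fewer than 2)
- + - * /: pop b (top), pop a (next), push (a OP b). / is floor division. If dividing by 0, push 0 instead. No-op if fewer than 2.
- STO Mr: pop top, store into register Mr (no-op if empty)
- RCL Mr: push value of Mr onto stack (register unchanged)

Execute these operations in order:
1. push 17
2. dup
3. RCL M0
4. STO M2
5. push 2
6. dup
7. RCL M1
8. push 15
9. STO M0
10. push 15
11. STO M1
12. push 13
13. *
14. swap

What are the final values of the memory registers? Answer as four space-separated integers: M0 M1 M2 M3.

After op 1 (push 17): stack=[17] mem=[0,0,0,0]
After op 2 (dup): stack=[17,17] mem=[0,0,0,0]
After op 3 (RCL M0): stack=[17,17,0] mem=[0,0,0,0]
After op 4 (STO M2): stack=[17,17] mem=[0,0,0,0]
After op 5 (push 2): stack=[17,17,2] mem=[0,0,0,0]
After op 6 (dup): stack=[17,17,2,2] mem=[0,0,0,0]
After op 7 (RCL M1): stack=[17,17,2,2,0] mem=[0,0,0,0]
After op 8 (push 15): stack=[17,17,2,2,0,15] mem=[0,0,0,0]
After op 9 (STO M0): stack=[17,17,2,2,0] mem=[15,0,0,0]
After op 10 (push 15): stack=[17,17,2,2,0,15] mem=[15,0,0,0]
After op 11 (STO M1): stack=[17,17,2,2,0] mem=[15,15,0,0]
After op 12 (push 13): stack=[17,17,2,2,0,13] mem=[15,15,0,0]
After op 13 (*): stack=[17,17,2,2,0] mem=[15,15,0,0]
After op 14 (swap): stack=[17,17,2,0,2] mem=[15,15,0,0]

Answer: 15 15 0 0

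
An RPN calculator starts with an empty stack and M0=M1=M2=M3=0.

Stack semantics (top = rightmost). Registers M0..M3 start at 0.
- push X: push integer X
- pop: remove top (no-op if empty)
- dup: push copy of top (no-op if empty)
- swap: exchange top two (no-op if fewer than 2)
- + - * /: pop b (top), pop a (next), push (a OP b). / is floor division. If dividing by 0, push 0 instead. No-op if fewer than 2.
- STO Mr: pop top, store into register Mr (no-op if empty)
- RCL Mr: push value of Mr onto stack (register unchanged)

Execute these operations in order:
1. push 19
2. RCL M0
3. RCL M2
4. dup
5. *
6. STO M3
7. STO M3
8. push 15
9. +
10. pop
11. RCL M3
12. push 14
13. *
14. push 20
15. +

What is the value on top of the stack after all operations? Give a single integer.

Answer: 20

Derivation:
After op 1 (push 19): stack=[19] mem=[0,0,0,0]
After op 2 (RCL M0): stack=[19,0] mem=[0,0,0,0]
After op 3 (RCL M2): stack=[19,0,0] mem=[0,0,0,0]
After op 4 (dup): stack=[19,0,0,0] mem=[0,0,0,0]
After op 5 (*): stack=[19,0,0] mem=[0,0,0,0]
After op 6 (STO M3): stack=[19,0] mem=[0,0,0,0]
After op 7 (STO M3): stack=[19] mem=[0,0,0,0]
After op 8 (push 15): stack=[19,15] mem=[0,0,0,0]
After op 9 (+): stack=[34] mem=[0,0,0,0]
After op 10 (pop): stack=[empty] mem=[0,0,0,0]
After op 11 (RCL M3): stack=[0] mem=[0,0,0,0]
After op 12 (push 14): stack=[0,14] mem=[0,0,0,0]
After op 13 (*): stack=[0] mem=[0,0,0,0]
After op 14 (push 20): stack=[0,20] mem=[0,0,0,0]
After op 15 (+): stack=[20] mem=[0,0,0,0]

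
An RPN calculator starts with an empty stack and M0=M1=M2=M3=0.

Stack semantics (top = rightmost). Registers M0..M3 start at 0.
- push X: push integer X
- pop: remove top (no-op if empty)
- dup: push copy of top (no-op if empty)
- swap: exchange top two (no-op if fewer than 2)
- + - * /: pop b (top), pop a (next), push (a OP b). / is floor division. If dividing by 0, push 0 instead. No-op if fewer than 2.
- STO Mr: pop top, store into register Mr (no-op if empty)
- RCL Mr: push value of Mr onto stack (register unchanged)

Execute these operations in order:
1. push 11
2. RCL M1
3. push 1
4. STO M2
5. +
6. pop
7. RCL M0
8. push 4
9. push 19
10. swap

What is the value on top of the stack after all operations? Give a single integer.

Answer: 4

Derivation:
After op 1 (push 11): stack=[11] mem=[0,0,0,0]
After op 2 (RCL M1): stack=[11,0] mem=[0,0,0,0]
After op 3 (push 1): stack=[11,0,1] mem=[0,0,0,0]
After op 4 (STO M2): stack=[11,0] mem=[0,0,1,0]
After op 5 (+): stack=[11] mem=[0,0,1,0]
After op 6 (pop): stack=[empty] mem=[0,0,1,0]
After op 7 (RCL M0): stack=[0] mem=[0,0,1,0]
After op 8 (push 4): stack=[0,4] mem=[0,0,1,0]
After op 9 (push 19): stack=[0,4,19] mem=[0,0,1,0]
After op 10 (swap): stack=[0,19,4] mem=[0,0,1,0]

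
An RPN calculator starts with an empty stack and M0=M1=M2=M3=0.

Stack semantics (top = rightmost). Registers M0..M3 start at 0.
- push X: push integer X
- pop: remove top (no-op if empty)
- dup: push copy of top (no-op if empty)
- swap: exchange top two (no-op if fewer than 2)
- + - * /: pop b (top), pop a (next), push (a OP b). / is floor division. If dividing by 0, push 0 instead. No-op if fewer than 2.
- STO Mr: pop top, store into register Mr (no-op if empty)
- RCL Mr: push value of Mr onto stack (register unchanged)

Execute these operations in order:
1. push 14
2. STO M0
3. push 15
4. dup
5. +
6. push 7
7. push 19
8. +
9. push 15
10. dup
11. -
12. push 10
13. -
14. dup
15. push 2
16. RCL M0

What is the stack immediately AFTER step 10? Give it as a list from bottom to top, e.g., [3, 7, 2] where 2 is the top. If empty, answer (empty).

After op 1 (push 14): stack=[14] mem=[0,0,0,0]
After op 2 (STO M0): stack=[empty] mem=[14,0,0,0]
After op 3 (push 15): stack=[15] mem=[14,0,0,0]
After op 4 (dup): stack=[15,15] mem=[14,0,0,0]
After op 5 (+): stack=[30] mem=[14,0,0,0]
After op 6 (push 7): stack=[30,7] mem=[14,0,0,0]
After op 7 (push 19): stack=[30,7,19] mem=[14,0,0,0]
After op 8 (+): stack=[30,26] mem=[14,0,0,0]
After op 9 (push 15): stack=[30,26,15] mem=[14,0,0,0]
After op 10 (dup): stack=[30,26,15,15] mem=[14,0,0,0]

[30, 26, 15, 15]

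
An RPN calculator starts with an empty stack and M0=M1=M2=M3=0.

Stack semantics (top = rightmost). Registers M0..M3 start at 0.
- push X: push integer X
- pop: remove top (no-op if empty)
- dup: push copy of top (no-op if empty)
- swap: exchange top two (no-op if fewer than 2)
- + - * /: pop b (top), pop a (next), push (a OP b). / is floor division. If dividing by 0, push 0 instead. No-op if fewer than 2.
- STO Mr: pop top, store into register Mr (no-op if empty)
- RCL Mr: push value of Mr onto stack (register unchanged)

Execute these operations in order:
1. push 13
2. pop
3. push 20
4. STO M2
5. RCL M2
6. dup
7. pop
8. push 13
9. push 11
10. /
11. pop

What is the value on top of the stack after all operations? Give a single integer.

After op 1 (push 13): stack=[13] mem=[0,0,0,0]
After op 2 (pop): stack=[empty] mem=[0,0,0,0]
After op 3 (push 20): stack=[20] mem=[0,0,0,0]
After op 4 (STO M2): stack=[empty] mem=[0,0,20,0]
After op 5 (RCL M2): stack=[20] mem=[0,0,20,0]
After op 6 (dup): stack=[20,20] mem=[0,0,20,0]
After op 7 (pop): stack=[20] mem=[0,0,20,0]
After op 8 (push 13): stack=[20,13] mem=[0,0,20,0]
After op 9 (push 11): stack=[20,13,11] mem=[0,0,20,0]
After op 10 (/): stack=[20,1] mem=[0,0,20,0]
After op 11 (pop): stack=[20] mem=[0,0,20,0]

Answer: 20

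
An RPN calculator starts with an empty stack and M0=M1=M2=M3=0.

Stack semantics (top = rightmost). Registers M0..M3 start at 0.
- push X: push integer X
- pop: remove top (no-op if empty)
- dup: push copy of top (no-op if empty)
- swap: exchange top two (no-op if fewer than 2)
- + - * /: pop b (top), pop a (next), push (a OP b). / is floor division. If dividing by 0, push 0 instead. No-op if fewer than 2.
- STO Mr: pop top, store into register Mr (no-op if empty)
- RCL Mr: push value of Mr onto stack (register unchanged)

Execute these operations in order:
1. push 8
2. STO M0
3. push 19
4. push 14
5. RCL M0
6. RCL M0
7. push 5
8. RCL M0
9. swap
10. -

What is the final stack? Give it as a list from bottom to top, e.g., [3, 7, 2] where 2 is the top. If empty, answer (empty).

After op 1 (push 8): stack=[8] mem=[0,0,0,0]
After op 2 (STO M0): stack=[empty] mem=[8,0,0,0]
After op 3 (push 19): stack=[19] mem=[8,0,0,0]
After op 4 (push 14): stack=[19,14] mem=[8,0,0,0]
After op 5 (RCL M0): stack=[19,14,8] mem=[8,0,0,0]
After op 6 (RCL M0): stack=[19,14,8,8] mem=[8,0,0,0]
After op 7 (push 5): stack=[19,14,8,8,5] mem=[8,0,0,0]
After op 8 (RCL M0): stack=[19,14,8,8,5,8] mem=[8,0,0,0]
After op 9 (swap): stack=[19,14,8,8,8,5] mem=[8,0,0,0]
After op 10 (-): stack=[19,14,8,8,3] mem=[8,0,0,0]

Answer: [19, 14, 8, 8, 3]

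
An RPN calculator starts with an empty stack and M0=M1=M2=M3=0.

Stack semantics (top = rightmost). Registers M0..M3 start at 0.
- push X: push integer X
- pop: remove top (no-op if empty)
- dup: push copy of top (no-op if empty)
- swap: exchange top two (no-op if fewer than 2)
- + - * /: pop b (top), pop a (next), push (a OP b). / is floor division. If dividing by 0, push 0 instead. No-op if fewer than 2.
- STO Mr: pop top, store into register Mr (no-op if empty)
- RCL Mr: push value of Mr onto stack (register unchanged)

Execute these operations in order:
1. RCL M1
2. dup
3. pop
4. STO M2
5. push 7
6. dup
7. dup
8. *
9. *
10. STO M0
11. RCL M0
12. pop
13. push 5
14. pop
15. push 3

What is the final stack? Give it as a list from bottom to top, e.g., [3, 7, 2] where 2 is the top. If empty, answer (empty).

After op 1 (RCL M1): stack=[0] mem=[0,0,0,0]
After op 2 (dup): stack=[0,0] mem=[0,0,0,0]
After op 3 (pop): stack=[0] mem=[0,0,0,0]
After op 4 (STO M2): stack=[empty] mem=[0,0,0,0]
After op 5 (push 7): stack=[7] mem=[0,0,0,0]
After op 6 (dup): stack=[7,7] mem=[0,0,0,0]
After op 7 (dup): stack=[7,7,7] mem=[0,0,0,0]
After op 8 (*): stack=[7,49] mem=[0,0,0,0]
After op 9 (*): stack=[343] mem=[0,0,0,0]
After op 10 (STO M0): stack=[empty] mem=[343,0,0,0]
After op 11 (RCL M0): stack=[343] mem=[343,0,0,0]
After op 12 (pop): stack=[empty] mem=[343,0,0,0]
After op 13 (push 5): stack=[5] mem=[343,0,0,0]
After op 14 (pop): stack=[empty] mem=[343,0,0,0]
After op 15 (push 3): stack=[3] mem=[343,0,0,0]

Answer: [3]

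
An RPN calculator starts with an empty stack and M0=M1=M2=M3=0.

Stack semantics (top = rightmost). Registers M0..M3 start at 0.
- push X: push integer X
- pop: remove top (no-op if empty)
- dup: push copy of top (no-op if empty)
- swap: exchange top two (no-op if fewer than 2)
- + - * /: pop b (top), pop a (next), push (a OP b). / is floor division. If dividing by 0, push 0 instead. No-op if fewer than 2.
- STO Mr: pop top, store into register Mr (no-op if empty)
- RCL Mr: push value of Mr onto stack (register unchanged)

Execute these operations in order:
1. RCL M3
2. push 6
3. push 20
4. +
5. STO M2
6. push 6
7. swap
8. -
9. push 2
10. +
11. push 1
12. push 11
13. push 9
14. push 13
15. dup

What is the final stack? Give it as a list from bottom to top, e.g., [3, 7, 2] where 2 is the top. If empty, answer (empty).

Answer: [8, 1, 11, 9, 13, 13]

Derivation:
After op 1 (RCL M3): stack=[0] mem=[0,0,0,0]
After op 2 (push 6): stack=[0,6] mem=[0,0,0,0]
After op 3 (push 20): stack=[0,6,20] mem=[0,0,0,0]
After op 4 (+): stack=[0,26] mem=[0,0,0,0]
After op 5 (STO M2): stack=[0] mem=[0,0,26,0]
After op 6 (push 6): stack=[0,6] mem=[0,0,26,0]
After op 7 (swap): stack=[6,0] mem=[0,0,26,0]
After op 8 (-): stack=[6] mem=[0,0,26,0]
After op 9 (push 2): stack=[6,2] mem=[0,0,26,0]
After op 10 (+): stack=[8] mem=[0,0,26,0]
After op 11 (push 1): stack=[8,1] mem=[0,0,26,0]
After op 12 (push 11): stack=[8,1,11] mem=[0,0,26,0]
After op 13 (push 9): stack=[8,1,11,9] mem=[0,0,26,0]
After op 14 (push 13): stack=[8,1,11,9,13] mem=[0,0,26,0]
After op 15 (dup): stack=[8,1,11,9,13,13] mem=[0,0,26,0]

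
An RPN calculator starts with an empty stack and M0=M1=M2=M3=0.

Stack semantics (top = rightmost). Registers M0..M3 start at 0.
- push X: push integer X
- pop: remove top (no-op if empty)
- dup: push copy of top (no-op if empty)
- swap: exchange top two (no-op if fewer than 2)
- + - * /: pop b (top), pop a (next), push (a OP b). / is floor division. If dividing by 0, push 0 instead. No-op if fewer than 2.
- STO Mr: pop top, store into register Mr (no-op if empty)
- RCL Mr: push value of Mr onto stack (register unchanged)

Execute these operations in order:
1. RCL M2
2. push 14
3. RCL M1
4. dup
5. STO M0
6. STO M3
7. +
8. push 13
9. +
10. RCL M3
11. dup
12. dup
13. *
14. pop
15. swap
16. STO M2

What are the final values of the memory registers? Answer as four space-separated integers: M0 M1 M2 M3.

Answer: 0 0 27 0

Derivation:
After op 1 (RCL M2): stack=[0] mem=[0,0,0,0]
After op 2 (push 14): stack=[0,14] mem=[0,0,0,0]
After op 3 (RCL M1): stack=[0,14,0] mem=[0,0,0,0]
After op 4 (dup): stack=[0,14,0,0] mem=[0,0,0,0]
After op 5 (STO M0): stack=[0,14,0] mem=[0,0,0,0]
After op 6 (STO M3): stack=[0,14] mem=[0,0,0,0]
After op 7 (+): stack=[14] mem=[0,0,0,0]
After op 8 (push 13): stack=[14,13] mem=[0,0,0,0]
After op 9 (+): stack=[27] mem=[0,0,0,0]
After op 10 (RCL M3): stack=[27,0] mem=[0,0,0,0]
After op 11 (dup): stack=[27,0,0] mem=[0,0,0,0]
After op 12 (dup): stack=[27,0,0,0] mem=[0,0,0,0]
After op 13 (*): stack=[27,0,0] mem=[0,0,0,0]
After op 14 (pop): stack=[27,0] mem=[0,0,0,0]
After op 15 (swap): stack=[0,27] mem=[0,0,0,0]
After op 16 (STO M2): stack=[0] mem=[0,0,27,0]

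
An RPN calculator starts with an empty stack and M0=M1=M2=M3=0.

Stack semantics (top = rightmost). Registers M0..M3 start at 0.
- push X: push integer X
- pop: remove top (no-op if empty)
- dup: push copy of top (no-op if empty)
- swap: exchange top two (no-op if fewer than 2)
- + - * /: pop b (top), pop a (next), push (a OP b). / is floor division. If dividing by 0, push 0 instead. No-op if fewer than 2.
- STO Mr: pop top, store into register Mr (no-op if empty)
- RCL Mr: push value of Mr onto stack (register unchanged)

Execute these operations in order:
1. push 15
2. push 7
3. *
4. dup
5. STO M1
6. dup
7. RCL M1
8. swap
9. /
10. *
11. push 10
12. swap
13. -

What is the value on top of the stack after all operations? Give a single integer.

After op 1 (push 15): stack=[15] mem=[0,0,0,0]
After op 2 (push 7): stack=[15,7] mem=[0,0,0,0]
After op 3 (*): stack=[105] mem=[0,0,0,0]
After op 4 (dup): stack=[105,105] mem=[0,0,0,0]
After op 5 (STO M1): stack=[105] mem=[0,105,0,0]
After op 6 (dup): stack=[105,105] mem=[0,105,0,0]
After op 7 (RCL M1): stack=[105,105,105] mem=[0,105,0,0]
After op 8 (swap): stack=[105,105,105] mem=[0,105,0,0]
After op 9 (/): stack=[105,1] mem=[0,105,0,0]
After op 10 (*): stack=[105] mem=[0,105,0,0]
After op 11 (push 10): stack=[105,10] mem=[0,105,0,0]
After op 12 (swap): stack=[10,105] mem=[0,105,0,0]
After op 13 (-): stack=[-95] mem=[0,105,0,0]

Answer: -95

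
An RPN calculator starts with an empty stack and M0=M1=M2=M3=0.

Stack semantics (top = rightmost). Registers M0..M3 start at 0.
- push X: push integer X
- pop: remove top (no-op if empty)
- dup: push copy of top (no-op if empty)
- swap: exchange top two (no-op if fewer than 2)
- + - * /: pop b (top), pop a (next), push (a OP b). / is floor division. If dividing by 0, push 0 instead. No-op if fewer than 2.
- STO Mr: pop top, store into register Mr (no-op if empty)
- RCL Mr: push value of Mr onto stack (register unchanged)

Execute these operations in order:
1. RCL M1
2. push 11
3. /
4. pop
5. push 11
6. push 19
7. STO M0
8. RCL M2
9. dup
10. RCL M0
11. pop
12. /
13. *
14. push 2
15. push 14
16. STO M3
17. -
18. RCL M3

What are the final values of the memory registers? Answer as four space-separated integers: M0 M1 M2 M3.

After op 1 (RCL M1): stack=[0] mem=[0,0,0,0]
After op 2 (push 11): stack=[0,11] mem=[0,0,0,0]
After op 3 (/): stack=[0] mem=[0,0,0,0]
After op 4 (pop): stack=[empty] mem=[0,0,0,0]
After op 5 (push 11): stack=[11] mem=[0,0,0,0]
After op 6 (push 19): stack=[11,19] mem=[0,0,0,0]
After op 7 (STO M0): stack=[11] mem=[19,0,0,0]
After op 8 (RCL M2): stack=[11,0] mem=[19,0,0,0]
After op 9 (dup): stack=[11,0,0] mem=[19,0,0,0]
After op 10 (RCL M0): stack=[11,0,0,19] mem=[19,0,0,0]
After op 11 (pop): stack=[11,0,0] mem=[19,0,0,0]
After op 12 (/): stack=[11,0] mem=[19,0,0,0]
After op 13 (*): stack=[0] mem=[19,0,0,0]
After op 14 (push 2): stack=[0,2] mem=[19,0,0,0]
After op 15 (push 14): stack=[0,2,14] mem=[19,0,0,0]
After op 16 (STO M3): stack=[0,2] mem=[19,0,0,14]
After op 17 (-): stack=[-2] mem=[19,0,0,14]
After op 18 (RCL M3): stack=[-2,14] mem=[19,0,0,14]

Answer: 19 0 0 14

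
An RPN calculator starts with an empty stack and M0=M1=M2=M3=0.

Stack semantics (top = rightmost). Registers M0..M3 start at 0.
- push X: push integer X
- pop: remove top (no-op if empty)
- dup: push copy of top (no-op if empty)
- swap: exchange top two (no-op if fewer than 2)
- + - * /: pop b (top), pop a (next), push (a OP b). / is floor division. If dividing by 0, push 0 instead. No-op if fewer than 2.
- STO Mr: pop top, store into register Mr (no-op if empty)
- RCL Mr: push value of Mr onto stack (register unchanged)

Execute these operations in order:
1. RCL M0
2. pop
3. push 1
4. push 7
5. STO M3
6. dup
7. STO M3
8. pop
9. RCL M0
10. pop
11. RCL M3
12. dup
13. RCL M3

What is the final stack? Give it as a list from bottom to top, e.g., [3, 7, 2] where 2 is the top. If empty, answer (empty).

Answer: [1, 1, 1]

Derivation:
After op 1 (RCL M0): stack=[0] mem=[0,0,0,0]
After op 2 (pop): stack=[empty] mem=[0,0,0,0]
After op 3 (push 1): stack=[1] mem=[0,0,0,0]
After op 4 (push 7): stack=[1,7] mem=[0,0,0,0]
After op 5 (STO M3): stack=[1] mem=[0,0,0,7]
After op 6 (dup): stack=[1,1] mem=[0,0,0,7]
After op 7 (STO M3): stack=[1] mem=[0,0,0,1]
After op 8 (pop): stack=[empty] mem=[0,0,0,1]
After op 9 (RCL M0): stack=[0] mem=[0,0,0,1]
After op 10 (pop): stack=[empty] mem=[0,0,0,1]
After op 11 (RCL M3): stack=[1] mem=[0,0,0,1]
After op 12 (dup): stack=[1,1] mem=[0,0,0,1]
After op 13 (RCL M3): stack=[1,1,1] mem=[0,0,0,1]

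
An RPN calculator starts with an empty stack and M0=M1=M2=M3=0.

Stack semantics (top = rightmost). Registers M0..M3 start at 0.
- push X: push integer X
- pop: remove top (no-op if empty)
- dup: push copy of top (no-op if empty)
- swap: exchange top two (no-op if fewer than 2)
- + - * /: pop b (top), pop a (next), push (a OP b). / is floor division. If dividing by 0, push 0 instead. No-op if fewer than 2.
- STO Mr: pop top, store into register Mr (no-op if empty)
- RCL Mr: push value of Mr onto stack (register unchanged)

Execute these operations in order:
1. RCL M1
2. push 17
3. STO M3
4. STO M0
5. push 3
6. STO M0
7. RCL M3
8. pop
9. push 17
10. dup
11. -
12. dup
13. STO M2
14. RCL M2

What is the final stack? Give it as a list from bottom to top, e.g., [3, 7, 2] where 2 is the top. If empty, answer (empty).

Answer: [0, 0]

Derivation:
After op 1 (RCL M1): stack=[0] mem=[0,0,0,0]
After op 2 (push 17): stack=[0,17] mem=[0,0,0,0]
After op 3 (STO M3): stack=[0] mem=[0,0,0,17]
After op 4 (STO M0): stack=[empty] mem=[0,0,0,17]
After op 5 (push 3): stack=[3] mem=[0,0,0,17]
After op 6 (STO M0): stack=[empty] mem=[3,0,0,17]
After op 7 (RCL M3): stack=[17] mem=[3,0,0,17]
After op 8 (pop): stack=[empty] mem=[3,0,0,17]
After op 9 (push 17): stack=[17] mem=[3,0,0,17]
After op 10 (dup): stack=[17,17] mem=[3,0,0,17]
After op 11 (-): stack=[0] mem=[3,0,0,17]
After op 12 (dup): stack=[0,0] mem=[3,0,0,17]
After op 13 (STO M2): stack=[0] mem=[3,0,0,17]
After op 14 (RCL M2): stack=[0,0] mem=[3,0,0,17]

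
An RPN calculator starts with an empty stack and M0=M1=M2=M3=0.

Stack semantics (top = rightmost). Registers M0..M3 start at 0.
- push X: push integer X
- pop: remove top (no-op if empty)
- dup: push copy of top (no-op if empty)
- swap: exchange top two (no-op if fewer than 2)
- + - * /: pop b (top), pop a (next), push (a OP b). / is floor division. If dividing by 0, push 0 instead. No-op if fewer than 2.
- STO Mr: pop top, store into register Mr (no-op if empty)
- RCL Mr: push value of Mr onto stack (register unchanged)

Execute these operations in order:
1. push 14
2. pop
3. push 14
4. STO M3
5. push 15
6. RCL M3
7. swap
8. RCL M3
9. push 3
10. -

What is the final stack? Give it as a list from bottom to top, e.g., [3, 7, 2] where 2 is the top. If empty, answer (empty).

After op 1 (push 14): stack=[14] mem=[0,0,0,0]
After op 2 (pop): stack=[empty] mem=[0,0,0,0]
After op 3 (push 14): stack=[14] mem=[0,0,0,0]
After op 4 (STO M3): stack=[empty] mem=[0,0,0,14]
After op 5 (push 15): stack=[15] mem=[0,0,0,14]
After op 6 (RCL M3): stack=[15,14] mem=[0,0,0,14]
After op 7 (swap): stack=[14,15] mem=[0,0,0,14]
After op 8 (RCL M3): stack=[14,15,14] mem=[0,0,0,14]
After op 9 (push 3): stack=[14,15,14,3] mem=[0,0,0,14]
After op 10 (-): stack=[14,15,11] mem=[0,0,0,14]

Answer: [14, 15, 11]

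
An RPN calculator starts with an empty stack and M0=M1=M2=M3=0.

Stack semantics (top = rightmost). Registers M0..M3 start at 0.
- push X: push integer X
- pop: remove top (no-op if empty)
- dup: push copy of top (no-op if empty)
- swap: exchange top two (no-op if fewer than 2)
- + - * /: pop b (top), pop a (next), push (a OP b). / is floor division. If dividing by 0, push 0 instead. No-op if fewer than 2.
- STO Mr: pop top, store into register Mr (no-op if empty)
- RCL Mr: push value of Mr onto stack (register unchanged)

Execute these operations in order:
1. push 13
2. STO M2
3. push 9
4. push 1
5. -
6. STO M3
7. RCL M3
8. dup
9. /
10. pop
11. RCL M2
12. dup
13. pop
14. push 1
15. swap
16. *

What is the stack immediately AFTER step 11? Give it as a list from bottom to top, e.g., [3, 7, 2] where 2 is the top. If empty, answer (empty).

After op 1 (push 13): stack=[13] mem=[0,0,0,0]
After op 2 (STO M2): stack=[empty] mem=[0,0,13,0]
After op 3 (push 9): stack=[9] mem=[0,0,13,0]
After op 4 (push 1): stack=[9,1] mem=[0,0,13,0]
After op 5 (-): stack=[8] mem=[0,0,13,0]
After op 6 (STO M3): stack=[empty] mem=[0,0,13,8]
After op 7 (RCL M3): stack=[8] mem=[0,0,13,8]
After op 8 (dup): stack=[8,8] mem=[0,0,13,8]
After op 9 (/): stack=[1] mem=[0,0,13,8]
After op 10 (pop): stack=[empty] mem=[0,0,13,8]
After op 11 (RCL M2): stack=[13] mem=[0,0,13,8]

[13]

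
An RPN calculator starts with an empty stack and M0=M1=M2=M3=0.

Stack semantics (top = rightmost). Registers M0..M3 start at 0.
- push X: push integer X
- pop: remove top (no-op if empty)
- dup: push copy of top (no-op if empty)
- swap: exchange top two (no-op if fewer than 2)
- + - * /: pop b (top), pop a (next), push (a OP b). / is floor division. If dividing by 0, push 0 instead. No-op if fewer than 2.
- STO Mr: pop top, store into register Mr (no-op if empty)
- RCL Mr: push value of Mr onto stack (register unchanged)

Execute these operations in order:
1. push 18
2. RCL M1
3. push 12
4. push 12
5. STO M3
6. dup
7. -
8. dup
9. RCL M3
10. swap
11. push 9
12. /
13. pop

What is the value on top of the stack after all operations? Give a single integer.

After op 1 (push 18): stack=[18] mem=[0,0,0,0]
After op 2 (RCL M1): stack=[18,0] mem=[0,0,0,0]
After op 3 (push 12): stack=[18,0,12] mem=[0,0,0,0]
After op 4 (push 12): stack=[18,0,12,12] mem=[0,0,0,0]
After op 5 (STO M3): stack=[18,0,12] mem=[0,0,0,12]
After op 6 (dup): stack=[18,0,12,12] mem=[0,0,0,12]
After op 7 (-): stack=[18,0,0] mem=[0,0,0,12]
After op 8 (dup): stack=[18,0,0,0] mem=[0,0,0,12]
After op 9 (RCL M3): stack=[18,0,0,0,12] mem=[0,0,0,12]
After op 10 (swap): stack=[18,0,0,12,0] mem=[0,0,0,12]
After op 11 (push 9): stack=[18,0,0,12,0,9] mem=[0,0,0,12]
After op 12 (/): stack=[18,0,0,12,0] mem=[0,0,0,12]
After op 13 (pop): stack=[18,0,0,12] mem=[0,0,0,12]

Answer: 12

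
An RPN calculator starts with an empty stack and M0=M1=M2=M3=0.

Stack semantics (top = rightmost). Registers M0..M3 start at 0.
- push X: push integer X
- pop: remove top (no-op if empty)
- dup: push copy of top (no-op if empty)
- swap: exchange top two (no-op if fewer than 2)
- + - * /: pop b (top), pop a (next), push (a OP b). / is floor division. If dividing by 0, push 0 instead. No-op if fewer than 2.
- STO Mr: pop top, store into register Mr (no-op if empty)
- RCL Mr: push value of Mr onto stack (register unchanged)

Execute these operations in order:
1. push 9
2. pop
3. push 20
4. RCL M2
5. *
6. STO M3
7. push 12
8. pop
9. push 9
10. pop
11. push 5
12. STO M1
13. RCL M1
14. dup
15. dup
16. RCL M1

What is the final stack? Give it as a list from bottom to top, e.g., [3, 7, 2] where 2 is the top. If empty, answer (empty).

After op 1 (push 9): stack=[9] mem=[0,0,0,0]
After op 2 (pop): stack=[empty] mem=[0,0,0,0]
After op 3 (push 20): stack=[20] mem=[0,0,0,0]
After op 4 (RCL M2): stack=[20,0] mem=[0,0,0,0]
After op 5 (*): stack=[0] mem=[0,0,0,0]
After op 6 (STO M3): stack=[empty] mem=[0,0,0,0]
After op 7 (push 12): stack=[12] mem=[0,0,0,0]
After op 8 (pop): stack=[empty] mem=[0,0,0,0]
After op 9 (push 9): stack=[9] mem=[0,0,0,0]
After op 10 (pop): stack=[empty] mem=[0,0,0,0]
After op 11 (push 5): stack=[5] mem=[0,0,0,0]
After op 12 (STO M1): stack=[empty] mem=[0,5,0,0]
After op 13 (RCL M1): stack=[5] mem=[0,5,0,0]
After op 14 (dup): stack=[5,5] mem=[0,5,0,0]
After op 15 (dup): stack=[5,5,5] mem=[0,5,0,0]
After op 16 (RCL M1): stack=[5,5,5,5] mem=[0,5,0,0]

Answer: [5, 5, 5, 5]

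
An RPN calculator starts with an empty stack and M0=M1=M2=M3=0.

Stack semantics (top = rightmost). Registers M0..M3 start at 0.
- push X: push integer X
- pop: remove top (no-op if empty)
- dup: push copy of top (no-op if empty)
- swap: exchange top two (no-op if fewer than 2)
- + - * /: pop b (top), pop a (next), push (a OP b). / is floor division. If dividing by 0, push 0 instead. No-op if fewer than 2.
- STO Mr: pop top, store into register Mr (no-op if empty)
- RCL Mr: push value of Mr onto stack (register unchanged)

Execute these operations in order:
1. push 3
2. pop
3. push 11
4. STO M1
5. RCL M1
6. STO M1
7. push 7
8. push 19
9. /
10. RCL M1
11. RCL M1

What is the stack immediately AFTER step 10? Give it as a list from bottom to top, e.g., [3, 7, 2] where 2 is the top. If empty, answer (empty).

After op 1 (push 3): stack=[3] mem=[0,0,0,0]
After op 2 (pop): stack=[empty] mem=[0,0,0,0]
After op 3 (push 11): stack=[11] mem=[0,0,0,0]
After op 4 (STO M1): stack=[empty] mem=[0,11,0,0]
After op 5 (RCL M1): stack=[11] mem=[0,11,0,0]
After op 6 (STO M1): stack=[empty] mem=[0,11,0,0]
After op 7 (push 7): stack=[7] mem=[0,11,0,0]
After op 8 (push 19): stack=[7,19] mem=[0,11,0,0]
After op 9 (/): stack=[0] mem=[0,11,0,0]
After op 10 (RCL M1): stack=[0,11] mem=[0,11,0,0]

[0, 11]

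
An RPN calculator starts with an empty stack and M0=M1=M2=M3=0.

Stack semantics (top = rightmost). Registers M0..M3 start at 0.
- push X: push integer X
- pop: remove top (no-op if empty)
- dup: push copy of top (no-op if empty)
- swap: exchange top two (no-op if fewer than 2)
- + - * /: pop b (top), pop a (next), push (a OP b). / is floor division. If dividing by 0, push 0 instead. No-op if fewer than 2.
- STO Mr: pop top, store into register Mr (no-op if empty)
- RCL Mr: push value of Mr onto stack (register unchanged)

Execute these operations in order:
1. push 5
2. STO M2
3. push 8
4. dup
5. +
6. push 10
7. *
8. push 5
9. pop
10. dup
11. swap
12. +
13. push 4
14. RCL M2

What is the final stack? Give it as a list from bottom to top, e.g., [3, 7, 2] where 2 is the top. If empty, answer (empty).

Answer: [320, 4, 5]

Derivation:
After op 1 (push 5): stack=[5] mem=[0,0,0,0]
After op 2 (STO M2): stack=[empty] mem=[0,0,5,0]
After op 3 (push 8): stack=[8] mem=[0,0,5,0]
After op 4 (dup): stack=[8,8] mem=[0,0,5,0]
After op 5 (+): stack=[16] mem=[0,0,5,0]
After op 6 (push 10): stack=[16,10] mem=[0,0,5,0]
After op 7 (*): stack=[160] mem=[0,0,5,0]
After op 8 (push 5): stack=[160,5] mem=[0,0,5,0]
After op 9 (pop): stack=[160] mem=[0,0,5,0]
After op 10 (dup): stack=[160,160] mem=[0,0,5,0]
After op 11 (swap): stack=[160,160] mem=[0,0,5,0]
After op 12 (+): stack=[320] mem=[0,0,5,0]
After op 13 (push 4): stack=[320,4] mem=[0,0,5,0]
After op 14 (RCL M2): stack=[320,4,5] mem=[0,0,5,0]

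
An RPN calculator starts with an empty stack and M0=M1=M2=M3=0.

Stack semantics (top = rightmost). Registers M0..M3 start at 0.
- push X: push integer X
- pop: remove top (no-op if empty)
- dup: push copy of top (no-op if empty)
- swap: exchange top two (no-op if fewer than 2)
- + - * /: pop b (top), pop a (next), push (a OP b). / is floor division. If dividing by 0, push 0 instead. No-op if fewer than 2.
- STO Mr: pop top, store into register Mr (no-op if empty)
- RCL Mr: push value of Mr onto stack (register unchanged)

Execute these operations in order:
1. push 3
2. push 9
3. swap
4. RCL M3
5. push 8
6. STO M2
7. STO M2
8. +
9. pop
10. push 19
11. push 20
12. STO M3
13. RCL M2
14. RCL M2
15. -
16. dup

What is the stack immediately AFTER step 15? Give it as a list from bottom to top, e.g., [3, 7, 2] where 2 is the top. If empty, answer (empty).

After op 1 (push 3): stack=[3] mem=[0,0,0,0]
After op 2 (push 9): stack=[3,9] mem=[0,0,0,0]
After op 3 (swap): stack=[9,3] mem=[0,0,0,0]
After op 4 (RCL M3): stack=[9,3,0] mem=[0,0,0,0]
After op 5 (push 8): stack=[9,3,0,8] mem=[0,0,0,0]
After op 6 (STO M2): stack=[9,3,0] mem=[0,0,8,0]
After op 7 (STO M2): stack=[9,3] mem=[0,0,0,0]
After op 8 (+): stack=[12] mem=[0,0,0,0]
After op 9 (pop): stack=[empty] mem=[0,0,0,0]
After op 10 (push 19): stack=[19] mem=[0,0,0,0]
After op 11 (push 20): stack=[19,20] mem=[0,0,0,0]
After op 12 (STO M3): stack=[19] mem=[0,0,0,20]
After op 13 (RCL M2): stack=[19,0] mem=[0,0,0,20]
After op 14 (RCL M2): stack=[19,0,0] mem=[0,0,0,20]
After op 15 (-): stack=[19,0] mem=[0,0,0,20]

[19, 0]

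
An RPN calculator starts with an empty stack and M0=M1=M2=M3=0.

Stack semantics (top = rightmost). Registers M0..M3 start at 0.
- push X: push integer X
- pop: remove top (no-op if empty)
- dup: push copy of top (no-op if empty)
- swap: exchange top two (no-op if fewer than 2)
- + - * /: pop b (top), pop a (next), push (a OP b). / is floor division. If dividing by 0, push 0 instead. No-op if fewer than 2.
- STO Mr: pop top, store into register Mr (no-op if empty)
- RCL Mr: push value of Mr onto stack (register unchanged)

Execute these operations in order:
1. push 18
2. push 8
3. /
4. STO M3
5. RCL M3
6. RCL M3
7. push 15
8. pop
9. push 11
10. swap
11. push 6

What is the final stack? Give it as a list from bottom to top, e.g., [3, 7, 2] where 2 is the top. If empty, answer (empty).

Answer: [2, 11, 2, 6]

Derivation:
After op 1 (push 18): stack=[18] mem=[0,0,0,0]
After op 2 (push 8): stack=[18,8] mem=[0,0,0,0]
After op 3 (/): stack=[2] mem=[0,0,0,0]
After op 4 (STO M3): stack=[empty] mem=[0,0,0,2]
After op 5 (RCL M3): stack=[2] mem=[0,0,0,2]
After op 6 (RCL M3): stack=[2,2] mem=[0,0,0,2]
After op 7 (push 15): stack=[2,2,15] mem=[0,0,0,2]
After op 8 (pop): stack=[2,2] mem=[0,0,0,2]
After op 9 (push 11): stack=[2,2,11] mem=[0,0,0,2]
After op 10 (swap): stack=[2,11,2] mem=[0,0,0,2]
After op 11 (push 6): stack=[2,11,2,6] mem=[0,0,0,2]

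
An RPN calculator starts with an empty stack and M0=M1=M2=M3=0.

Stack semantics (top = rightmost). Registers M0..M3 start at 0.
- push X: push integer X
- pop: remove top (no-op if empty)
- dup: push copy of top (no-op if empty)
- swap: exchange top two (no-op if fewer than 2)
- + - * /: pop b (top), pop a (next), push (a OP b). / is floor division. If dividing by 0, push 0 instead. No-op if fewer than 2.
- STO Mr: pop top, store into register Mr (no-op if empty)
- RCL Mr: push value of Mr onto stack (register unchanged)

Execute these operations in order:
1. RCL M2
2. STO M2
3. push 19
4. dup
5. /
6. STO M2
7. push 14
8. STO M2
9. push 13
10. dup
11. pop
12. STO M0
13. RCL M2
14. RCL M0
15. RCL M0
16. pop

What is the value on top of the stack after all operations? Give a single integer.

Answer: 13

Derivation:
After op 1 (RCL M2): stack=[0] mem=[0,0,0,0]
After op 2 (STO M2): stack=[empty] mem=[0,0,0,0]
After op 3 (push 19): stack=[19] mem=[0,0,0,0]
After op 4 (dup): stack=[19,19] mem=[0,0,0,0]
After op 5 (/): stack=[1] mem=[0,0,0,0]
After op 6 (STO M2): stack=[empty] mem=[0,0,1,0]
After op 7 (push 14): stack=[14] mem=[0,0,1,0]
After op 8 (STO M2): stack=[empty] mem=[0,0,14,0]
After op 9 (push 13): stack=[13] mem=[0,0,14,0]
After op 10 (dup): stack=[13,13] mem=[0,0,14,0]
After op 11 (pop): stack=[13] mem=[0,0,14,0]
After op 12 (STO M0): stack=[empty] mem=[13,0,14,0]
After op 13 (RCL M2): stack=[14] mem=[13,0,14,0]
After op 14 (RCL M0): stack=[14,13] mem=[13,0,14,0]
After op 15 (RCL M0): stack=[14,13,13] mem=[13,0,14,0]
After op 16 (pop): stack=[14,13] mem=[13,0,14,0]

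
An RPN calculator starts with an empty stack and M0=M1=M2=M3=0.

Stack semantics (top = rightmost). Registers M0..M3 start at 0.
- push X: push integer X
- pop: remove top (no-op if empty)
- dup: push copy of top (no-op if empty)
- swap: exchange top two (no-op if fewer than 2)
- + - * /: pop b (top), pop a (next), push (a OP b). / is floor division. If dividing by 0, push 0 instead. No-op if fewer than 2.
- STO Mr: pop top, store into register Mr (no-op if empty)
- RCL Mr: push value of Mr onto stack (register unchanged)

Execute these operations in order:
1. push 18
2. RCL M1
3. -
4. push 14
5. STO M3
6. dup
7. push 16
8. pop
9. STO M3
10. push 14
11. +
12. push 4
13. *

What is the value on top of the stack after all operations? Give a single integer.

Answer: 128

Derivation:
After op 1 (push 18): stack=[18] mem=[0,0,0,0]
After op 2 (RCL M1): stack=[18,0] mem=[0,0,0,0]
After op 3 (-): stack=[18] mem=[0,0,0,0]
After op 4 (push 14): stack=[18,14] mem=[0,0,0,0]
After op 5 (STO M3): stack=[18] mem=[0,0,0,14]
After op 6 (dup): stack=[18,18] mem=[0,0,0,14]
After op 7 (push 16): stack=[18,18,16] mem=[0,0,0,14]
After op 8 (pop): stack=[18,18] mem=[0,0,0,14]
After op 9 (STO M3): stack=[18] mem=[0,0,0,18]
After op 10 (push 14): stack=[18,14] mem=[0,0,0,18]
After op 11 (+): stack=[32] mem=[0,0,0,18]
After op 12 (push 4): stack=[32,4] mem=[0,0,0,18]
After op 13 (*): stack=[128] mem=[0,0,0,18]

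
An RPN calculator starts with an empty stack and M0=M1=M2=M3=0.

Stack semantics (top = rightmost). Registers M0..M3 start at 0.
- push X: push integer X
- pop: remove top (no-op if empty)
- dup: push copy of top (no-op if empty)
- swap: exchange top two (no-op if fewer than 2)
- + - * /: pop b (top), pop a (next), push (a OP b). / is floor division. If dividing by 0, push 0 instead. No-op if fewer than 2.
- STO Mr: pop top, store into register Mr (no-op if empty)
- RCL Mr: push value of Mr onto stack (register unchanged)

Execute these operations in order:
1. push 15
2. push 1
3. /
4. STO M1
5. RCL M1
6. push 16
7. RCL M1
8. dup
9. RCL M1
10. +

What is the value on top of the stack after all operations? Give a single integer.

Answer: 30

Derivation:
After op 1 (push 15): stack=[15] mem=[0,0,0,0]
After op 2 (push 1): stack=[15,1] mem=[0,0,0,0]
After op 3 (/): stack=[15] mem=[0,0,0,0]
After op 4 (STO M1): stack=[empty] mem=[0,15,0,0]
After op 5 (RCL M1): stack=[15] mem=[0,15,0,0]
After op 6 (push 16): stack=[15,16] mem=[0,15,0,0]
After op 7 (RCL M1): stack=[15,16,15] mem=[0,15,0,0]
After op 8 (dup): stack=[15,16,15,15] mem=[0,15,0,0]
After op 9 (RCL M1): stack=[15,16,15,15,15] mem=[0,15,0,0]
After op 10 (+): stack=[15,16,15,30] mem=[0,15,0,0]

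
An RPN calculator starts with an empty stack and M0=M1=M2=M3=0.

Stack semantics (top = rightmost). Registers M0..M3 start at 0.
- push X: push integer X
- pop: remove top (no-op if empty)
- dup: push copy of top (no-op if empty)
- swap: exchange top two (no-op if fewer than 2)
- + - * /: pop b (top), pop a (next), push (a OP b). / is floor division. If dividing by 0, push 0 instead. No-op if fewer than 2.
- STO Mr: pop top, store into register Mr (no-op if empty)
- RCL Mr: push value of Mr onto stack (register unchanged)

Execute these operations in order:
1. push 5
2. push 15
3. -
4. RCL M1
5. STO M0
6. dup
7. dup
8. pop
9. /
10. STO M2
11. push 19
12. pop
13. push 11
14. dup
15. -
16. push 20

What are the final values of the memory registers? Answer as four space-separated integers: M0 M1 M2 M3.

After op 1 (push 5): stack=[5] mem=[0,0,0,0]
After op 2 (push 15): stack=[5,15] mem=[0,0,0,0]
After op 3 (-): stack=[-10] mem=[0,0,0,0]
After op 4 (RCL M1): stack=[-10,0] mem=[0,0,0,0]
After op 5 (STO M0): stack=[-10] mem=[0,0,0,0]
After op 6 (dup): stack=[-10,-10] mem=[0,0,0,0]
After op 7 (dup): stack=[-10,-10,-10] mem=[0,0,0,0]
After op 8 (pop): stack=[-10,-10] mem=[0,0,0,0]
After op 9 (/): stack=[1] mem=[0,0,0,0]
After op 10 (STO M2): stack=[empty] mem=[0,0,1,0]
After op 11 (push 19): stack=[19] mem=[0,0,1,0]
After op 12 (pop): stack=[empty] mem=[0,0,1,0]
After op 13 (push 11): stack=[11] mem=[0,0,1,0]
After op 14 (dup): stack=[11,11] mem=[0,0,1,0]
After op 15 (-): stack=[0] mem=[0,0,1,0]
After op 16 (push 20): stack=[0,20] mem=[0,0,1,0]

Answer: 0 0 1 0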